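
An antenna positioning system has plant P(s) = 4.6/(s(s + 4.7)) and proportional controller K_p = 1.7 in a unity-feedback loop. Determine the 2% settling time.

T_s ≈ 1.7 s

From 1 + K_pP(s) = 0: s² + 4.7s + 7.82 = 0 ⇒ ω_n = 2.796, ζ = 0.8404.
2% settling time T_s ≈ 4/(ζω_n) = 4/2.35 = 1.7 s.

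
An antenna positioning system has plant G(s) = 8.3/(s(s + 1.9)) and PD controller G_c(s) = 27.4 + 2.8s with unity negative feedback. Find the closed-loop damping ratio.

ζ = 0.834

Forward path: (27.4 + 2.8s)·8.3/(s(s+1.9)). The closed-loop characteristic equation is s² + (1.9 + 8.3·2.8)s + 8.3·27.4 = 0.
That is s² + 25.14s + 227.4 = 0, so ω_n = 15.08 rad/s and ζ = 25.14/(2·15.08) = 0.8335.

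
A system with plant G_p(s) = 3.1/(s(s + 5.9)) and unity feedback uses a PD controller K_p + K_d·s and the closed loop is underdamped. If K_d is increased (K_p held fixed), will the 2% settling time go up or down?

decrease

Characteristic equation s² + (5.9 + 3.1K_d)s + 3.1K_p = 0: raising K_d increases ζω_n = (5.9+3.1K_d)/2 while the loop stays underdamped, so T_s ≈ 4/(ζω_n) decreases.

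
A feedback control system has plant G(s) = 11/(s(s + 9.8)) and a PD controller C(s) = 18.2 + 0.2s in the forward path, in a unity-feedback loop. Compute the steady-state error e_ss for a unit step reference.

The open loop C(s)G(s) has a pole at the origin (type 1), so the static position error constant is infinite and e_ss = 1/(1+∞) = 0.

0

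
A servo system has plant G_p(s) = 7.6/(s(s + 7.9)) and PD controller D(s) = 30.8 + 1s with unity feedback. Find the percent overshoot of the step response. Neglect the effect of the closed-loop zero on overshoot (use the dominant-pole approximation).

Forward path: (30.8 + 1s)·7.6/(s(s+7.9)). The closed-loop characteristic equation is s² + (7.9 + 7.6·1)s + 7.6·30.8 = 0.
That is s² + 15.5s + 234.1 = 0, so ω_n = 15.3 rad/s and ζ = 15.5/(2·15.3) = 0.5065.
%OS = 100·exp(−πζ/√(1−ζ²)) = 15.8%.

15.8%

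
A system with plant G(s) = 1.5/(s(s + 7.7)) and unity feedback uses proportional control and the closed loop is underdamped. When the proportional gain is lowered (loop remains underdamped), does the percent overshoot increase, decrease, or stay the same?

decrease

ζ = 7.7/(2√(1.5K_p)) rises as K_p falls; higher damping means less overshoot.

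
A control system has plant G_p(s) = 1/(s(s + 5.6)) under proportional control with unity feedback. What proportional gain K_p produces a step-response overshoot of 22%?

K_p = 41.6

From %OS = 100·exp(−πζ/√(1−ζ²)) = 22%, ζ = −ln(0.22)/√(π²+ln²(0.22)) = 0.4342.
Characteristic equation s² + 5.6s + 1K_p = 0 gives ζ = 5.6/(2√(1K_p)).
Setting ζ = 0.4342: √(1K_p) = 5.6/(2·0.4342) = 6.449, so K_p = 41.59/1 = 41.6.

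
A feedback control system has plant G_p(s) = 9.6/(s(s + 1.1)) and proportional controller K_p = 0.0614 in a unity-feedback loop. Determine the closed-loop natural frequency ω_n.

The closed-loop denominator is s(s+1.1) + 0.0614·9.6 = s² + 1.1s + 0.5894.
Matching s² + 2ζω_n s + ω_n²: ω_n = √0.5894 = 0.7677 rad/s and 2ζω_n = 1.1, so ζ = 1.1/(2·0.7677) = 0.716.

ω_n = 0.768 rad/s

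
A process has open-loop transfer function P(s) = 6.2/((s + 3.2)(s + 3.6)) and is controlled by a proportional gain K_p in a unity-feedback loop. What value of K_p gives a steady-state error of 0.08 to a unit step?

K_p = 21.4

Steady-state error for a unit step on this type-0 loop is 1/(1 + K_p·P(0)).
P(0) = 0.5382. Require 1/(1 + K_p·0.5382) = 0.08, so 1 + 0.5382·K_p = 12.5.
K_p = (12.5 − 1)/0.5382 = 21.4.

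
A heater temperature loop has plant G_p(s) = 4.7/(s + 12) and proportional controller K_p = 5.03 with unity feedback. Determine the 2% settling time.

Closed-loop transfer function: T(s) = K_p·G_p(s)/(1 + K_p·G_p(s)) = 23.64/(s + 12 + 23.64) = 23.64/(s + 35.64).
Time constant τ = 1/35.64 = 0.02806 s, so the 2% settling time is about 4τ = 0.112 s.

T_s ≈ 0.112 s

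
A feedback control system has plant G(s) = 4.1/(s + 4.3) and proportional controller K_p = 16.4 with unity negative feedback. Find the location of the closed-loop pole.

Closed-loop transfer function: T(s) = K_p·G(s)/(1 + K_p·G(s)) = 67.24/(s + 4.3 + 67.24) = 67.24/(s + 71.54).
The closed-loop pole is at s = −71.54.

s = -71.54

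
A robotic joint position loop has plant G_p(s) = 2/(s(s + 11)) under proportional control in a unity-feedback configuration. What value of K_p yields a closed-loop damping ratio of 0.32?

Closed-loop characteristic equation: s² + 11s + K_p·2 = 0.
So ω_n = √(2K_p) and 2ζω_n = 11, giving ζ = 11/(2√(2K_p)).
Setting ζ = 0.32: √(2K_p) = 11/(2·0.32) = 17.19, so K_p = 295.4/2 = 148.

K_p = 148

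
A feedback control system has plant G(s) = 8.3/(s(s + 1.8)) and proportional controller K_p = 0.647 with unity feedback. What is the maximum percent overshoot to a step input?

26.6%

The closed-loop denominator s² + 1.8s + 5.37 gives ω_n = √5.37 = 2.317 and ζ = 1.8/(2ω_n) = 0.3884.
%OS = 100·exp(−πζ/√(1−ζ²)) = 100·exp(−π·0.3884/√0.8492) = 26.6%.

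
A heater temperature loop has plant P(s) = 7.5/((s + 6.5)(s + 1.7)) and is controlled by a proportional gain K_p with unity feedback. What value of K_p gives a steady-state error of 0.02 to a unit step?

K_p = 72.2

For a type-0 loop with proportional control, e_ss = 1/(1 + K_p·P(0)).
P(0) = 0.6787. Require 1/(1 + K_p·0.6787) = 0.02, so 1 + 0.6787·K_p = 50.
K_p = (50 − 1)/0.6787 = 72.2.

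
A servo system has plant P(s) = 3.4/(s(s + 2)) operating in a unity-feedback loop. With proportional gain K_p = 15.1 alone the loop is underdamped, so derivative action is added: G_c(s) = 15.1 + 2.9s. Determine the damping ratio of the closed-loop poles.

Forward path: (15.1 + 2.9s)·3.4/(s(s+2)). The closed-loop characteristic equation is s² + (2 + 3.4·2.9)s + 3.4·15.1 = 0.
That is s² + 11.86s + 51.34 = 0, so ω_n = 7.165 rad/s and ζ = 11.86/(2·7.165) = 0.8276.

ζ = 0.828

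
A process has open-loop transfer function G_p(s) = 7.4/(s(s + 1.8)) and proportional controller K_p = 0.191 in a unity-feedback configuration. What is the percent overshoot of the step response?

The closed-loop denominator s² + 1.8s + 1.413 gives ω_n = √1.413 = 1.189 and ζ = 1.8/(2ω_n) = 0.757.
%OS = 100·exp(−πζ/√(1−ζ²)) = 100·exp(−π·0.757/√0.4269) = 2.63%.

2.63%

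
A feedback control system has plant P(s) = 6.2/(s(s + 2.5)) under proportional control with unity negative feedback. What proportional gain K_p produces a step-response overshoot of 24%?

K_p = 1.47

From %OS = 100·exp(−πζ/√(1−ζ²)) = 24%, ζ = −ln(0.24)/√(π²+ln²(0.24)) = 0.4136.
Characteristic equation s² + 2.5s + 6.2K_p = 0 gives ζ = 2.5/(2√(6.2K_p)).
Setting ζ = 0.4136: √(6.2K_p) = 2.5/(2·0.4136) = 3.022, so K_p = 9.134/6.2 = 1.47.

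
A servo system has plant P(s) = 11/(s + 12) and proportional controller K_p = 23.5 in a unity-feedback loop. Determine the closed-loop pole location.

Closed-loop transfer function: T(s) = K_p·P(s)/(1 + K_p·P(s)) = 258.5/(s + 12 + 258.5) = 258.5/(s + 270.5).
The closed-loop pole is at s = −270.5.

s = -270.5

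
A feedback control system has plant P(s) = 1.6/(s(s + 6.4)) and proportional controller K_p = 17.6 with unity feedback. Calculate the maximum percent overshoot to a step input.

9.3%

The closed-loop denominator s² + 6.4s + 28.16 gives ω_n = √28.16 = 5.307 and ζ = 6.4/(2ω_n) = 0.603.
%OS = 100·exp(−πζ/√(1−ζ²)) = 100·exp(−π·0.603/√0.6364) = 9.3%.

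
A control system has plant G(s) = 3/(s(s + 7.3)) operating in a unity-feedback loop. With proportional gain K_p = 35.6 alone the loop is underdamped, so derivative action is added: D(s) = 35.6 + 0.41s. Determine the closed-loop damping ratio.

Forward path: (35.6 + 0.41s)·3/(s(s+7.3)). The closed-loop characteristic equation is s² + (7.3 + 3·0.41)s + 3·35.6 = 0.
That is s² + 8.53s + 106.8 = 0, so ω_n = 10.33 rad/s and ζ = 8.53/(2·10.33) = 0.4127.

ζ = 0.413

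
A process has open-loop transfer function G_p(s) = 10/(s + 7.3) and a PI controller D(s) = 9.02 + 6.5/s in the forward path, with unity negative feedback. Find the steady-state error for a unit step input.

0

The open loop D(s)G_p(s) has a pole at the origin (type 1), so the static position error constant is infinite and e_ss = 1/(1+∞) = 0.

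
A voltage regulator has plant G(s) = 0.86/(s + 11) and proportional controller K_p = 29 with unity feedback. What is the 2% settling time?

T_s ≈ 0.111 s

Closed-loop transfer function: T(s) = K_p·G(s)/(1 + K_p·G(s)) = 24.94/(s + 11 + 24.94) = 24.94/(s + 35.94).
Time constant τ = 1/35.94 = 0.02782 s, so the 2% settling time is about 4τ = 0.111 s.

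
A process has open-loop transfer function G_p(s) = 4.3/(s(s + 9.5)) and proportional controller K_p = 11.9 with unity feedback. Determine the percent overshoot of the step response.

6.14%

The closed-loop denominator s² + 9.5s + 51.17 gives ω_n = √51.17 = 7.153 and ζ = 9.5/(2ω_n) = 0.664.
%OS = 100·exp(−πζ/√(1−ζ²)) = 100·exp(−π·0.664/√0.5591) = 6.14%.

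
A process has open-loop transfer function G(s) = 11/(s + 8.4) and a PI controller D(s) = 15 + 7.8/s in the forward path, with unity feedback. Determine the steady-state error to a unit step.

The open loop D(s)G(s) has a pole at the origin (type 1), so the static position error constant is infinite and e_ss = 1/(1+∞) = 0.

0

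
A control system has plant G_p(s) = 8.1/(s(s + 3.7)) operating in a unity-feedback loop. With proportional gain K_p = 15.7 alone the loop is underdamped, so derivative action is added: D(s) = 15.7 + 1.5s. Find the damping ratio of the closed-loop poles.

ζ = 0.703

Forward path: (15.7 + 1.5s)·8.1/(s(s+3.7)). The closed-loop characteristic equation is s² + (3.7 + 8.1·1.5)s + 8.1·15.7 = 0.
That is s² + 15.85s + 127.2 = 0, so ω_n = 11.28 rad/s and ζ = 15.85/(2·11.28) = 0.7028.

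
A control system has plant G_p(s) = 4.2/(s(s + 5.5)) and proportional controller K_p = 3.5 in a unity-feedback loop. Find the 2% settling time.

T_s ≈ 1.45 s

The closed-loop denominator s² + 5.5s + 14.7 gives ω_n = √14.7 = 3.834 and ζ = 5.5/(2ω_n) = 0.7173.
2% settling time T_s ≈ 4/(ζω_n) = 4/2.75 = 1.45 s.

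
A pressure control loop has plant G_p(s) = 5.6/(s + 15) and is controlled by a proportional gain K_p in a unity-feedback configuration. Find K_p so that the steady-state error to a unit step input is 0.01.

The loop is type 0, so e_ss(step) = 1/(1 + K_pos) with K_pos = K_p·G_p(0).
G_p(0) = 0.3733. Require 1/(1 + K_p·0.3733) = 0.01, so 1 + 0.3733·K_p = 100.
K_p = (100 − 1)/0.3733 = 265.

K_p = 265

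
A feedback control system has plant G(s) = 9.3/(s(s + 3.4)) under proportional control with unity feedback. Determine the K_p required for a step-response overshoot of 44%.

From %OS = 100·exp(−πζ/√(1−ζ²)) = 44%, ζ = −ln(0.44)/√(π²+ln²(0.44)) = 0.2528.
Characteristic equation s² + 3.4s + 9.3K_p = 0 gives ζ = 3.4/(2√(9.3K_p)).
Setting ζ = 0.2528: √(9.3K_p) = 3.4/(2·0.2528) = 6.724, so K_p = 45.21/9.3 = 4.86.

K_p = 4.86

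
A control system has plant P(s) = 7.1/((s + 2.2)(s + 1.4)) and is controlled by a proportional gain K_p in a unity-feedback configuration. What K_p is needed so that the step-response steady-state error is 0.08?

K_p = 4.99

Steady-state error for a unit step on this type-0 loop is 1/(1 + K_p·P(0)).
P(0) = 2.305. Require 1/(1 + K_p·2.305) = 0.08, so 1 + 2.305·K_p = 12.5.
K_p = (12.5 − 1)/2.305 = 4.99.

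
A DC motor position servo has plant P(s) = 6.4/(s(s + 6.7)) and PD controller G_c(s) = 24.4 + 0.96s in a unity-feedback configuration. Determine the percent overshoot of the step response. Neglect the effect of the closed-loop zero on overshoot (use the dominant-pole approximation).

Forward path: (24.4 + 0.96s)·6.4/(s(s+6.7)). The closed-loop characteristic equation is s² + (6.7 + 6.4·0.96)s + 6.4·24.4 = 0.
That is s² + 12.84s + 156.2 = 0, so ω_n = 12.5 rad/s and ζ = 12.84/(2·12.5) = 0.5139.
%OS = 100·exp(−πζ/√(1−ζ²)) = 15.2%.

15.2%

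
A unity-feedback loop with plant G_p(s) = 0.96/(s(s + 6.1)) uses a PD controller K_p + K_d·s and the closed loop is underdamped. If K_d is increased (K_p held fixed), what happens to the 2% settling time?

decrease

Characteristic equation s² + (6.1 + 0.96K_d)s + 0.96K_p = 0: raising K_d increases ζω_n = (6.1+0.96K_d)/2 while the loop stays underdamped, so T_s ≈ 4/(ζω_n) decreases.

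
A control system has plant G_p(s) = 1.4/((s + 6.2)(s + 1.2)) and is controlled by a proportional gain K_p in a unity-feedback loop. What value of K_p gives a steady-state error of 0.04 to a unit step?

Steady-state error for a unit step on this type-0 loop is 1/(1 + K_p·G_p(0)).
G_p(0) = 0.1882. Require 1/(1 + K_p·0.1882) = 0.04, so 1 + 0.1882·K_p = 25.
K_p = (25 − 1)/0.1882 = 128.

K_p = 128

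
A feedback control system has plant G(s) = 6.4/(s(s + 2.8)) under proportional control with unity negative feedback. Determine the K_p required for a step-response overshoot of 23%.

From %OS = 100·exp(−πζ/√(1−ζ²)) = 23%, ζ = −ln(0.23)/√(π²+ln²(0.23)) = 0.4237.
Characteristic equation s² + 2.8s + 6.4K_p = 0 gives ζ = 2.8/(2√(6.4K_p)).
Setting ζ = 0.4237: √(6.4K_p) = 2.8/(2·0.4237) = 3.304, so K_p = 10.92/6.4 = 1.71.

K_p = 1.71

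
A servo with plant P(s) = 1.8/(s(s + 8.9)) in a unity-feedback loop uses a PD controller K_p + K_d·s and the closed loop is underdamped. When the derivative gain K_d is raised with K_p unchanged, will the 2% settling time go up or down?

decrease

Characteristic equation s² + (8.9 + 1.8K_d)s + 1.8K_p = 0: raising K_d increases ζω_n = (8.9+1.8K_d)/2 while the loop stays underdamped, so T_s ≈ 4/(ζω_n) decreases.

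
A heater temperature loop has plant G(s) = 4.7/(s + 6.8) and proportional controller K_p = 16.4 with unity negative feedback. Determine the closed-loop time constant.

τ = 0.0119 s

Closed-loop transfer function: T(s) = K_p·G(s)/(1 + K_p·G(s)) = 77.08/(s + 6.8 + 77.08) = 77.08/(s + 83.88).
Time constant τ = 1/83.88 = 0.0119 s.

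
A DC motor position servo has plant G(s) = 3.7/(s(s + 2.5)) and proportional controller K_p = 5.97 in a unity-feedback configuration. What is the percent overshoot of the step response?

42%

From 1 + K_pG(s) = 0: s² + 2.5s + 22.09 = 0 ⇒ ω_n = 4.7, ζ = 0.266.
%OS = 100·exp(−πζ/√(1−ζ²)) = 100·exp(−π·0.266/√0.9293) = 42%.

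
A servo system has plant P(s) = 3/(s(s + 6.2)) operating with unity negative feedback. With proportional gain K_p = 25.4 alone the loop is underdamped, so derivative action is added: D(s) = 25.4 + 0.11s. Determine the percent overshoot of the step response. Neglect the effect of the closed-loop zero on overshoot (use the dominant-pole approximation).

28.2%

Forward path: (25.4 + 0.11s)·3/(s(s+6.2)). The closed-loop characteristic equation is s² + (6.2 + 3·0.11)s + 3·25.4 = 0.
That is s² + 6.53s + 76.2 = 0, so ω_n = 8.729 rad/s and ζ = 6.53/(2·8.729) = 0.374.
%OS = 100·exp(−πζ/√(1−ζ²)) = 28.2%.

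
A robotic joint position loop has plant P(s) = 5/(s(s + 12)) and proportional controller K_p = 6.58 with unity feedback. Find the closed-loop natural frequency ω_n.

ω_n = 5.74 rad/s

The closed-loop denominator is s(s+12) + 6.58·5 = s² + 12s + 32.9.
So ω_n² = 32.9 ⇒ ω_n = 5.736 rad/s, and ζ = 12/(2ω_n) = 1.05.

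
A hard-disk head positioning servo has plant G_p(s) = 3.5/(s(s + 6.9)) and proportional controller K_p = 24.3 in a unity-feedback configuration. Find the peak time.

From 1 + K_pG_p(s) = 0: s² + 6.9s + 85.05 = 0 ⇒ ω_n = 9.222, ζ = 0.3741.
Damped frequency ω_d = ω_n√(1−ζ²) = 8.553 rad/s, so peak time T_p = π/ω_d = 0.367 s.

T_p = 0.367 s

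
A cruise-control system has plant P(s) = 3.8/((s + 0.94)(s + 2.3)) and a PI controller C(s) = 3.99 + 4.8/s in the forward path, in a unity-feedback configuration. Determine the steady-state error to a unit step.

0

The open loop C(s)P(s) has a pole at the origin (type 1), so the static position error constant is infinite and e_ss = 1/(1+∞) = 0.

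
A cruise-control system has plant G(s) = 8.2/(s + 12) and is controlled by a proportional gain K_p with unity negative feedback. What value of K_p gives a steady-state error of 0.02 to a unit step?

K_p = 71.7

For a type-0 loop with proportional control, e_ss = 1/(1 + K_p·G(0)).
G(0) = 0.6833. Require 1/(1 + K_p·0.6833) = 0.02, so 1 + 0.6833·K_p = 50.
K_p = (50 − 1)/0.6833 = 71.7.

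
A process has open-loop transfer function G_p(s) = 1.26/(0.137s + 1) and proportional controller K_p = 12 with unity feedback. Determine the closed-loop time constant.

Closed loop: T(s) = K_p·G_p/(1+K_p·G_p) = 15.12/(0.137s + 1 + 15.12), with pole at s = −(1 + 15.12)/0.137 = −117.7.
Closed-loop time constant τ = 1/117.7 = 0.0085 s.

τ = 0.0085 s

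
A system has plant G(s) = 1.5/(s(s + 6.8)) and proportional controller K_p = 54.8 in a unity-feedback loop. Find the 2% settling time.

The closed-loop denominator s² + 6.8s + 82.2 gives ω_n = √82.2 = 9.066 and ζ = 6.8/(2ω_n) = 0.375.
2% settling time T_s ≈ 4/(ζω_n) = 4/3.4 = 1.18 s.

T_s ≈ 1.18 s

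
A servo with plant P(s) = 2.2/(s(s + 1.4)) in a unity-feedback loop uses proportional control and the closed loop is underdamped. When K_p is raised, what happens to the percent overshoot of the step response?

Characteristic equation s² + 1.4s + K_p·2.2 = 0: raising K_p raises ω_n while 2ζω_n = 1.4 is fixed, so ζ falls and overshoot grows.

increase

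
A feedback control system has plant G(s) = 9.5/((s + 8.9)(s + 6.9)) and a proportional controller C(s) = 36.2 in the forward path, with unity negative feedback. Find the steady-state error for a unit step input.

0.152

The loop is type 0. Static position error constant K_pos = C(0)·G(0) = 36.2·0.1547 = 5.6.
Steady-state error to a unit step: e_ss = 1/(1+K_pos) = 1/6.6 = 0.152.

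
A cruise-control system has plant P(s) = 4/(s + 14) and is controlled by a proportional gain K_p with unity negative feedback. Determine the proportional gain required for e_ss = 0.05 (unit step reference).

K_p = 66.5

For a type-0 loop with proportional control, e_ss = 1/(1 + K_p·P(0)).
P(0) = 0.2857. Require 1/(1 + K_p·0.2857) = 0.05, so 1 + 0.2857·K_p = 20.
K_p = (20 − 1)/0.2857 = 66.5.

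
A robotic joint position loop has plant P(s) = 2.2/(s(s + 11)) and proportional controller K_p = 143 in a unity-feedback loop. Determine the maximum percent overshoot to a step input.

The closed-loop denominator s² + 11s + 314.6 gives ω_n = √314.6 = 17.74 and ζ = 11/(2ω_n) = 0.3101.
%OS = 100·exp(−πζ/√(1−ζ²)) = 100·exp(−π·0.3101/√0.9038) = 35.9%.

35.9%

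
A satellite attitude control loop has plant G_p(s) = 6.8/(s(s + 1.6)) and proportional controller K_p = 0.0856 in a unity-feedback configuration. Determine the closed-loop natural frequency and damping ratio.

ω_n = 0.763 rad/s, ζ = 1.05

With unity feedback the closed-loop characteristic equation is s² + 1.6s + 0.0856·6.8 = s² + 1.6s + 0.5821 = 0.
So ω_n² = 0.5821 ⇒ ω_n = 0.7629 rad/s, and ζ = 1.6/(2ω_n) = 1.05.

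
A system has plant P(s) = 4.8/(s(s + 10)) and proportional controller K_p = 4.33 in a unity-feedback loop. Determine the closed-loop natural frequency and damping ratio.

1 + K_p·P(s) = 0 gives s² + 10s + 20.78 = 0.
Matching s² + 2ζω_n s + ω_n²: ω_n = √20.78 = 4.559 rad/s and 2ζω_n = 10, so ζ = 10/(2·4.559) = 1.1.

ω_n = 4.56 rad/s, ζ = 1.1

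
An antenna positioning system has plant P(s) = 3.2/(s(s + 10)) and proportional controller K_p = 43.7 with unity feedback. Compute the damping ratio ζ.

ζ = 0.423

With unity feedback the closed-loop characteristic equation is s² + 10s + 43.7·3.2 = s² + 10s + 139.8 = 0.
Matching s² + 2ζω_n s + ω_n²: ω_n = √139.8 = 11.83 rad/s and 2ζω_n = 10, so ζ = 10/(2·11.83) = 0.423.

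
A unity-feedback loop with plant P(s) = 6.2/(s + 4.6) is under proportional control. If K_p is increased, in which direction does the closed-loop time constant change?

decrease

Closed-loop pole is at s = −(4.6+K_p·6.2); larger K_p moves it further left, so τ = 1/(4.6+K_p·6.2) decreases.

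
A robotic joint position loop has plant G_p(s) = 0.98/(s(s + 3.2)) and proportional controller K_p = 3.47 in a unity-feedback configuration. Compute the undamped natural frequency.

ω_n = 1.84 rad/s

The closed-loop denominator is s(s+3.2) + 3.47·0.98 = s² + 3.2s + 3.401.
So ω_n² = 3.401 ⇒ ω_n = 1.844 rad/s, and ζ = 3.2/(2ω_n) = 0.868.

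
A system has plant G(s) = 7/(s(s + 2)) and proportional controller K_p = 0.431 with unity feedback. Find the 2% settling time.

T_s ≈ 4 s

Closed-loop characteristic equation: s² + 2s + 3.017 = 0, so ω_n = 1.737 rad/s and ζ = 2/(2·1.737) = 0.5757.
2% settling time T_s ≈ 4/(ζω_n) = 4/1 = 4 s.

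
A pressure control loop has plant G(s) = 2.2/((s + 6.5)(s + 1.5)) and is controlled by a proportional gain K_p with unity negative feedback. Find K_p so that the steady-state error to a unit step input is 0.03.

K_p = 143

For a type-0 loop with proportional control, e_ss = 1/(1 + K_p·G(0)).
G(0) = 0.2256. Require 1/(1 + K_p·0.2256) = 0.03, so 1 + 0.2256·K_p = 33.33.
K_p = (33.33 − 1)/0.2256 = 143.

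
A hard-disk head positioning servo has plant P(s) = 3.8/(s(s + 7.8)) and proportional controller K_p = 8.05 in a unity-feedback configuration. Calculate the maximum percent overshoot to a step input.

From 1 + K_pP(s) = 0: s² + 7.8s + 30.59 = 0 ⇒ ω_n = 5.531, ζ = 0.7051.
%OS = 100·exp(−πζ/√(1−ζ²)) = 100·exp(−π·0.7051/√0.5028) = 4.4%.

4.4%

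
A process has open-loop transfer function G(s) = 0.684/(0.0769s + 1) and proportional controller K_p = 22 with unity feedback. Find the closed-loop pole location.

s = -208.7

Closed loop: T(s) = K_p·G/(1+K_p·G) = 15.05/(0.0769s + 1 + 15.05), with pole at s = −(1 + 15.05)/0.0769 = −208.7.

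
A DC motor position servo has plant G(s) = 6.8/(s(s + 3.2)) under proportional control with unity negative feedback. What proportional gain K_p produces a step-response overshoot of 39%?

K_p = 4.57

From %OS = 100·exp(−πζ/√(1−ζ²)) = 39%, ζ = −ln(0.39)/√(π²+ln²(0.39)) = 0.2871.
Characteristic equation s² + 3.2s + 6.8K_p = 0 gives ζ = 3.2/(2√(6.8K_p)).
Setting ζ = 0.2871: √(6.8K_p) = 3.2/(2·0.2871) = 5.573, so K_p = 31.06/6.8 = 4.57.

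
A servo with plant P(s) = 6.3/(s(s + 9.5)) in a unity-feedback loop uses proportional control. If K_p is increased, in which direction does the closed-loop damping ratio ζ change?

ζ = 9.5/(2√(6.3K_p)); increasing K_p raises the denominator, so ζ falls.

decrease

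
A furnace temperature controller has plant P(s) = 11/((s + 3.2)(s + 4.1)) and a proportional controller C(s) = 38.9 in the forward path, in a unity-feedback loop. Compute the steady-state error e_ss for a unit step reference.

0.0297

The loop is type 0. Static position error constant K_pos = C(0)·P(0) = 38.9·0.8384 = 32.61.
Steady-state error to a unit step: e_ss = 1/(1+K_pos) = 1/33.61 = 0.0297.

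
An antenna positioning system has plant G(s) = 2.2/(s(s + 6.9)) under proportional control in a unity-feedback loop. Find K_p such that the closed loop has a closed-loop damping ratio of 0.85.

Closed-loop characteristic equation: s² + 6.9s + K_p·2.2 = 0.
So ω_n = √(2.2K_p) and 2ζω_n = 6.9, giving ζ = 6.9/(2√(2.2K_p)).
Setting ζ = 0.85: √(2.2K_p) = 6.9/(2·0.85) = 4.059, so K_p = 16.47/2.2 = 7.49.

K_p = 7.49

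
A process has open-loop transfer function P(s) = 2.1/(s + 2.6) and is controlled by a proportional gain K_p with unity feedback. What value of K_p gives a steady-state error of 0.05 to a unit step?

K_p = 23.5

Steady-state error for a unit step on this type-0 loop is 1/(1 + K_p·P(0)).
P(0) = 0.8077. Require 1/(1 + K_p·0.8077) = 0.05, so 1 + 0.8077·K_p = 20.
K_p = (20 − 1)/0.8077 = 23.5.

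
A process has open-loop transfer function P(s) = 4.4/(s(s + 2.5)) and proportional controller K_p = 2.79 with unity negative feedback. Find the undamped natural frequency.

ω_n = 3.5 rad/s

1 + K_p·P(s) = 0 gives s² + 2.5s + 12.28 = 0.
Matching s² + 2ζω_n s + ω_n²: ω_n = √12.28 = 3.504 rad/s and 2ζω_n = 2.5, so ζ = 2.5/(2·3.504) = 0.357.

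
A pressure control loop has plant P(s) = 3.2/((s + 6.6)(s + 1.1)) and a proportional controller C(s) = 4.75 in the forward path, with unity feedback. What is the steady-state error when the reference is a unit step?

The loop is type 0. Static position error constant K_pos = C(0)·P(0) = 4.75·0.4408 = 2.094.
Steady-state error to a unit step: e_ss = 1/(1+K_pos) = 1/3.094 = 0.323.

0.323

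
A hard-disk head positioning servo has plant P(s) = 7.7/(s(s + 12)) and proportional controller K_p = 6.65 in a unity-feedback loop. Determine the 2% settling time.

T_s ≈ 0.667 s

The closed-loop denominator s² + 12s + 51.21 gives ω_n = √51.21 = 7.156 and ζ = 12/(2ω_n) = 0.8385.
2% settling time T_s ≈ 4/(ζω_n) = 4/6 = 0.667 s.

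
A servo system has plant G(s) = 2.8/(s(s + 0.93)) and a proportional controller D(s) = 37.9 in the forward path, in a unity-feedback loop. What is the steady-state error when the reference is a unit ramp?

The loop has one pole at the origin (type 1). Velocity error constant K_v = lim_{s→0} s·D(s)G(s) = 37.9·2.8/0.93 = 114.1.
Steady-state error to a unit ramp: e_ss = 1/K_v = 0.00876.

0.00876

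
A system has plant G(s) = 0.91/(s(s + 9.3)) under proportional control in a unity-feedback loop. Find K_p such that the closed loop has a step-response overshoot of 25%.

K_p = 146

From %OS = 100·exp(−πζ/√(1−ζ²)) = 25%, ζ = −ln(0.25)/√(π²+ln²(0.25)) = 0.4037.
Characteristic equation s² + 9.3s + 0.91K_p = 0 gives ζ = 9.3/(2√(0.91K_p)).
Setting ζ = 0.4037: √(0.91K_p) = 9.3/(2·0.4037) = 11.52, so K_p = 132.7/0.91 = 146.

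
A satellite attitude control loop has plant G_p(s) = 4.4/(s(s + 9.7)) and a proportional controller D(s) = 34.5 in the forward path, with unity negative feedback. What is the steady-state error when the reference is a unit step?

0

The open loop D(s)G_p(s) has a pole at the origin (type 1), so the static position error constant is infinite and e_ss = 1/(1+∞) = 0.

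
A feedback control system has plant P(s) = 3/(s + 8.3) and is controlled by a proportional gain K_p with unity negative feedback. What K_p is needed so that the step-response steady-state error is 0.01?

K_p = 274

For a type-0 loop with proportional control, e_ss = 1/(1 + K_p·P(0)).
P(0) = 0.3614. Require 1/(1 + K_p·0.3614) = 0.01, so 1 + 0.3614·K_p = 100.
K_p = (100 − 1)/0.3614 = 274.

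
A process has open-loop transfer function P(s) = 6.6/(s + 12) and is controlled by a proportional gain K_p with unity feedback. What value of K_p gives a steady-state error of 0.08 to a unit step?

K_p = 20.9

Steady-state error for a unit step on this type-0 loop is 1/(1 + K_p·P(0)).
P(0) = 0.55. Require 1/(1 + K_p·0.55) = 0.08, so 1 + 0.55·K_p = 12.5.
K_p = (12.5 − 1)/0.55 = 20.9.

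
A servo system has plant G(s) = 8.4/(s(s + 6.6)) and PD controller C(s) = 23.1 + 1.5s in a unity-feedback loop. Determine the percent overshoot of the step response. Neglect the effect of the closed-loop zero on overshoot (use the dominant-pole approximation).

5.04%

Forward path: (23.1 + 1.5s)·8.4/(s(s+6.6)). The closed-loop characteristic equation is s² + (6.6 + 8.4·1.5)s + 8.4·23.1 = 0.
That is s² + 19.2s + 194 = 0, so ω_n = 13.93 rad/s and ζ = 19.2/(2·13.93) = 0.6892.
%OS = 100·exp(−πζ/√(1−ζ²)) = 5.04%.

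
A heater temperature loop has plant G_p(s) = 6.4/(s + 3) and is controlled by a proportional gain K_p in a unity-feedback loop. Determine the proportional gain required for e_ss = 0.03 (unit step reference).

K_p = 15.2

The loop is type 0, so e_ss(step) = 1/(1 + K_pos) with K_pos = K_p·G_p(0).
G_p(0) = 2.133. Require 1/(1 + K_p·2.133) = 0.03, so 1 + 2.133·K_p = 33.33.
K_p = (33.33 − 1)/2.133 = 15.2.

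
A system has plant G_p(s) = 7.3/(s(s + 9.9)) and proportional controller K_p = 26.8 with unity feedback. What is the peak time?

T_p = 0.24 s

The closed-loop denominator s² + 9.9s + 195.6 gives ω_n = √195.6 = 13.99 and ζ = 9.9/(2ω_n) = 0.3539.
Damped frequency ω_d = ω_n√(1−ζ²) = 13.08 rad/s, so peak time T_p = π/ω_d = 0.24 s.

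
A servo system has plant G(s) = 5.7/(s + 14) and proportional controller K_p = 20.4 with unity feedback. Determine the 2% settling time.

T_s ≈ 0.0307 s

Closed-loop transfer function: T(s) = K_p·G(s)/(1 + K_p·G(s)) = 116.3/(s + 14 + 116.3) = 116.3/(s + 130.3).
Time constant τ = 1/130.3 = 0.007676 s, so the 2% settling time is about 4τ = 0.0307 s.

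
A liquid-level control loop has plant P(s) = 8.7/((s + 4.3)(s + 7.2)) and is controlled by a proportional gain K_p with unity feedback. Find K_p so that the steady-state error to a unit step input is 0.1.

K_p = 32

For a type-0 loop with proportional control, e_ss = 1/(1 + K_p·P(0)).
P(0) = 0.281. Require 1/(1 + K_p·0.281) = 0.1, so 1 + 0.281·K_p = 10.
K_p = (10 − 1)/0.281 = 32.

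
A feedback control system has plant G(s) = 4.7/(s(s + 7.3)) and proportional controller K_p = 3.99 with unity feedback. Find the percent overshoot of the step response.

The closed-loop denominator s² + 7.3s + 18.75 gives ω_n = √18.75 = 4.33 and ζ = 7.3/(2ω_n) = 0.8429.
%OS = 100·exp(−πζ/√(1−ζ²)) = 100·exp(−π·0.8429/√0.2896) = 0.729%.

0.729%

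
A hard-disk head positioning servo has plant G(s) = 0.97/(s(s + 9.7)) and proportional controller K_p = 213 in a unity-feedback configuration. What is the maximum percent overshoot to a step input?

The closed-loop denominator s² + 9.7s + 206.6 gives ω_n = √206.6 = 14.37 and ζ = 9.7/(2ω_n) = 0.3374.
%OS = 100·exp(−πζ/√(1−ζ²)) = 100·exp(−π·0.3374/√0.8862) = 32.4%.

32.4%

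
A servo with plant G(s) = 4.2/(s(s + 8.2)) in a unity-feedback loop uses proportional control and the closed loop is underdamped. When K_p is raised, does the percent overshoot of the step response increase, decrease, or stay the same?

increase

Characteristic equation s² + 8.2s + K_p·4.2 = 0: raising K_p raises ω_n while 2ζω_n = 8.2 is fixed, so ζ falls and overshoot grows.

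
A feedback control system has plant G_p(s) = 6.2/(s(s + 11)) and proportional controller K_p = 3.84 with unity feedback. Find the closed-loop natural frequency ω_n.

With unity feedback the closed-loop characteristic equation is s² + 11s + 3.84·6.2 = s² + 11s + 23.81 = 0.
So ω_n² = 23.81 ⇒ ω_n = 4.879 rad/s, and ζ = 11/(2ω_n) = 1.13.

ω_n = 4.88 rad/s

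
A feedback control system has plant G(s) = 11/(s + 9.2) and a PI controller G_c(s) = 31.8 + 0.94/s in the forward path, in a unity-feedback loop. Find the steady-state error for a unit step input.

The open loop G_c(s)G(s) has a pole at the origin (type 1), so the static position error constant is infinite and e_ss = 1/(1+∞) = 0.

0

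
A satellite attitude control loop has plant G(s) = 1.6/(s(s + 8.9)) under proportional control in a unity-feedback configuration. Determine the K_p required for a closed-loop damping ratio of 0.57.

Closed-loop characteristic equation: s² + 8.9s + K_p·1.6 = 0.
So ω_n = √(1.6K_p) and 2ζω_n = 8.9, giving ζ = 8.9/(2√(1.6K_p)).
Setting ζ = 0.57: √(1.6K_p) = 8.9/(2·0.57) = 7.807, so K_p = 60.95/1.6 = 38.1.

K_p = 38.1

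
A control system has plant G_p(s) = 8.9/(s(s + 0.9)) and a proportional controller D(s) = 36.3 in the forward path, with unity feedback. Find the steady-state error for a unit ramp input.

0.00279

The loop has one pole at the origin (type 1). Velocity error constant K_v = lim_{s→0} s·D(s)G_p(s) = 36.3·8.9/0.9 = 359.
Steady-state error to a unit ramp: e_ss = 1/K_v = 0.00279.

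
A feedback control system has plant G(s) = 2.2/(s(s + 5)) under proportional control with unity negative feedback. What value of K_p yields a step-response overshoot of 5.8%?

K_p = 6.3

From %OS = 100·exp(−πζ/√(1−ζ²)) = 5.8%, ζ = −ln(0.058)/√(π²+ln²(0.058)) = 0.6716.
Characteristic equation s² + 5s + 2.2K_p = 0 gives ζ = 5/(2√(2.2K_p)).
Setting ζ = 0.6716: √(2.2K_p) = 5/(2·0.6716) = 3.723, so K_p = 13.86/2.2 = 6.3.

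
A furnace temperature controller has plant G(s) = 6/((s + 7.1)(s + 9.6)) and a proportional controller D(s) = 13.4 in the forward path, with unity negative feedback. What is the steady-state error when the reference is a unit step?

0.459

The loop is type 0. Static position error constant K_pos = D(0)·G(0) = 13.4·0.08803 = 1.18.
Steady-state error to a unit step: e_ss = 1/(1+K_pos) = 1/2.18 = 0.459.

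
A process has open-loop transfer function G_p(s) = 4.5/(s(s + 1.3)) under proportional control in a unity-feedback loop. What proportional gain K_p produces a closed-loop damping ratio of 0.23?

Closed-loop characteristic equation: s² + 1.3s + K_p·4.5 = 0.
So ω_n = √(4.5K_p) and 2ζω_n = 1.3, giving ζ = 1.3/(2√(4.5K_p)).
Setting ζ = 0.23: √(4.5K_p) = 1.3/(2·0.23) = 2.826, so K_p = 7.987/4.5 = 1.77.

K_p = 1.77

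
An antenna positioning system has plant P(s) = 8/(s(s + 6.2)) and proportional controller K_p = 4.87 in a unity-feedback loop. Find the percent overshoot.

16.6%

From 1 + K_pP(s) = 0: s² + 6.2s + 38.96 = 0 ⇒ ω_n = 6.242, ζ = 0.4967.
%OS = 100·exp(−πζ/√(1−ζ²)) = 100·exp(−π·0.4967/√0.7533) = 16.6%.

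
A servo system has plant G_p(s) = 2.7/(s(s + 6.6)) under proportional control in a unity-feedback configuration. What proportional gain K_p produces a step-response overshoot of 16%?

From %OS = 100·exp(−πζ/√(1−ζ²)) = 16%, ζ = −ln(0.16)/√(π²+ln²(0.16)) = 0.5039.
Characteristic equation s² + 6.6s + 2.7K_p = 0 gives ζ = 6.6/(2√(2.7K_p)).
Setting ζ = 0.5039: √(2.7K_p) = 6.6/(2·0.5039) = 6.549, so K_p = 42.89/2.7 = 15.9.

K_p = 15.9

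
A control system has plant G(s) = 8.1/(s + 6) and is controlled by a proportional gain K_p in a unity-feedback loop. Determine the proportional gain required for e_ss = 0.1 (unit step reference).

Steady-state error for a unit step on this type-0 loop is 1/(1 + K_p·G(0)).
G(0) = 1.35. Require 1/(1 + K_p·1.35) = 0.1, so 1 + 1.35·K_p = 10.
K_p = (10 − 1)/1.35 = 6.67.

K_p = 6.67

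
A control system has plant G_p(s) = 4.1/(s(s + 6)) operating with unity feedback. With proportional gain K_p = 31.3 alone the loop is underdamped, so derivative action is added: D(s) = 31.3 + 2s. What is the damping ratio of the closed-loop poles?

Forward path: (31.3 + 2s)·4.1/(s(s+6)). The closed-loop characteristic equation is s² + (6 + 4.1·2)s + 4.1·31.3 = 0.
That is s² + 14.2s + 128.3 = 0, so ω_n = 11.33 rad/s and ζ = 14.2/(2·11.33) = 0.6267.

ζ = 0.627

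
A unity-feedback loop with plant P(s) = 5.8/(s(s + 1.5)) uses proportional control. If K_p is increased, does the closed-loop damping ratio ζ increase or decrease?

decrease

ζ = 1.5/(2√(5.8K_p)); increasing K_p raises the denominator, so ζ falls.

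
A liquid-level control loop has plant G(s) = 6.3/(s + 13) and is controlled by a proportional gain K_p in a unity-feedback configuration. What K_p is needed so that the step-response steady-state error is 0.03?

Steady-state error for a unit step on this type-0 loop is 1/(1 + K_p·G(0)).
G(0) = 0.4846. Require 1/(1 + K_p·0.4846) = 0.03, so 1 + 0.4846·K_p = 33.33.
K_p = (33.33 − 1)/0.4846 = 66.7.

K_p = 66.7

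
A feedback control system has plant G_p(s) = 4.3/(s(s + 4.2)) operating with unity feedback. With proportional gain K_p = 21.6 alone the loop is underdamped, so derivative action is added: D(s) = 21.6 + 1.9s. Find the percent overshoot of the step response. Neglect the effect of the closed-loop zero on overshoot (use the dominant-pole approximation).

Forward path: (21.6 + 1.9s)·4.3/(s(s+4.2)). The closed-loop characteristic equation is s² + (4.2 + 4.3·1.9)s + 4.3·21.6 = 0.
That is s² + 12.37s + 92.88 = 0, so ω_n = 9.637 rad/s and ζ = 12.37/(2·9.637) = 0.6418.
%OS = 100·exp(−πζ/√(1−ζ²)) = 7.22%.

7.22%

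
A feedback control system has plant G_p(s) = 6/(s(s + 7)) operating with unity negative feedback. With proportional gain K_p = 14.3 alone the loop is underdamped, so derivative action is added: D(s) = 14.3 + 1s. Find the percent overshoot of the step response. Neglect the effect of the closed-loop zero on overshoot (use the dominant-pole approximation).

4.53%

Forward path: (14.3 + 1s)·6/(s(s+7)). The closed-loop characteristic equation is s² + (7 + 6·1)s + 6·14.3 = 0.
That is s² + 13s + 85.8 = 0, so ω_n = 9.263 rad/s and ζ = 13/(2·9.263) = 0.7017.
%OS = 100·exp(−πζ/√(1−ζ²)) = 4.53%.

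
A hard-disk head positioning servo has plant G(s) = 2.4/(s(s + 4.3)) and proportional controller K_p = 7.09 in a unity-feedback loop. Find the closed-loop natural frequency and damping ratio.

ω_n = 4.13 rad/s, ζ = 0.521

With unity feedback the closed-loop characteristic equation is s² + 4.3s + 7.09·2.4 = s² + 4.3s + 17.02 = 0.
Matching s² + 2ζω_n s + ω_n²: ω_n = √17.02 = 4.125 rad/s and 2ζω_n = 4.3, so ζ = 4.3/(2·4.125) = 0.521.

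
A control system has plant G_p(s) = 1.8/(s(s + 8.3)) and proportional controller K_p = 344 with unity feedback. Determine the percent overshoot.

58.8%

The closed-loop denominator s² + 8.3s + 619.2 gives ω_n = √619.2 = 24.88 and ζ = 8.3/(2ω_n) = 0.1668.
%OS = 100·exp(−πζ/√(1−ζ²)) = 100·exp(−π·0.1668/√0.9722) = 58.8%.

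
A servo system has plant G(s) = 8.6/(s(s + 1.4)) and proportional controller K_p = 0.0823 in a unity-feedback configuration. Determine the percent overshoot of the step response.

0.898%

The closed-loop denominator s² + 1.4s + 0.7078 gives ω_n = √0.7078 = 0.8413 and ζ = 1.4/(2ω_n) = 0.832.
%OS = 100·exp(−πζ/√(1−ζ²)) = 100·exp(−π·0.832/√0.3077) = 0.898%.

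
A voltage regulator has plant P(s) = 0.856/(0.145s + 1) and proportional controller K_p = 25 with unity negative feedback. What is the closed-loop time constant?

τ = 0.00647 s

Closed loop: T(s) = K_p·P/(1+K_p·P) = 21.4/(0.145s + 1 + 21.4), with pole at s = −(1 + 21.4)/0.145 = −154.5.
Closed-loop time constant τ = 1/154.5 = 0.00647 s.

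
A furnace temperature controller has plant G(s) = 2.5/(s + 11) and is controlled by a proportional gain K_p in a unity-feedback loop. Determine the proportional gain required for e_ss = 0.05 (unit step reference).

K_p = 83.6

Steady-state error for a unit step on this type-0 loop is 1/(1 + K_p·G(0)).
G(0) = 0.2273. Require 1/(1 + K_p·0.2273) = 0.05, so 1 + 0.2273·K_p = 20.
K_p = (20 − 1)/0.2273 = 83.6.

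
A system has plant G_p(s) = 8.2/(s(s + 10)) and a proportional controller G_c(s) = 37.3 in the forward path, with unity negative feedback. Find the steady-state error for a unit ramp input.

The loop has one pole at the origin (type 1). Velocity error constant K_v = lim_{s→0} s·G_c(s)G_p(s) = 37.3·8.2/10 = 30.59.
Steady-state error to a unit ramp: e_ss = 1/K_v = 0.0327.

0.0327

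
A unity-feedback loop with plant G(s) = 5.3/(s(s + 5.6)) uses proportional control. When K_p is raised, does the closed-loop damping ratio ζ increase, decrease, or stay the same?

decrease

ζ = 5.6/(2√(5.3K_p)); increasing K_p raises the denominator, so ζ falls.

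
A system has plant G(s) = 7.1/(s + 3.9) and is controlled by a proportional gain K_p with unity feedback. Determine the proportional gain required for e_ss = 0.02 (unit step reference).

Steady-state error for a unit step on this type-0 loop is 1/(1 + K_p·G(0)).
G(0) = 1.821. Require 1/(1 + K_p·1.821) = 0.02, so 1 + 1.821·K_p = 50.
K_p = (50 − 1)/1.821 = 26.9.

K_p = 26.9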